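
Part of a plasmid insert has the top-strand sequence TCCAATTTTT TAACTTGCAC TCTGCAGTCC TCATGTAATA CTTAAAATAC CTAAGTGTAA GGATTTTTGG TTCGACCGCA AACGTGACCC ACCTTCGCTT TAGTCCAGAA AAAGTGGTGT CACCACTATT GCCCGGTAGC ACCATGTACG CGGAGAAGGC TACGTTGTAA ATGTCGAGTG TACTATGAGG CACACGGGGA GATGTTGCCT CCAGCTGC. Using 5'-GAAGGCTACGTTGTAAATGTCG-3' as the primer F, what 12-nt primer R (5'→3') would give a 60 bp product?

The forward primer binds at positions 155–176, so a 60 bp product ends at position 155 + 60 − 1 = 214.
The reverse primer anneals to the top strand over positions 203–214, i.e. to TGTTGCCTCCAG.
Its sequence written 5'→3' is the reverse complement: CTGGAGGCAACA.

5'-CTGGAGGCAACA-3'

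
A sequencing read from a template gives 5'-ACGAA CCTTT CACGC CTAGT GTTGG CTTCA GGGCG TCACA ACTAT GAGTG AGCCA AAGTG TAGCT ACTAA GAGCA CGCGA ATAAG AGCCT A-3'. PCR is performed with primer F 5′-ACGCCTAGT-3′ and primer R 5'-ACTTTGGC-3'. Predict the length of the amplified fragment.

48 bp

The forward primer matches the template at positions 12–20.
Taking the reverse complement of ACTTTGGC gives GCCAAAGT, found at positions 52–59 on the template; the primer anneals here to the top strand with its 3' end pointing upstream.
Amplicon spans positions 12–59: 48 bp.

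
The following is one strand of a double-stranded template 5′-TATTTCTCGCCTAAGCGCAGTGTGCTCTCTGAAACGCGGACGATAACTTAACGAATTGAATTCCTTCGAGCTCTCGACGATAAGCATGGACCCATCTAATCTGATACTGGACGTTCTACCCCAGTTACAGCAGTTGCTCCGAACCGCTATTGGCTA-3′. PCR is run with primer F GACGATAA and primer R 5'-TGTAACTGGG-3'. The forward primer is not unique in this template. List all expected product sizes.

91 bp, 54 bp

The forward primer GACGATAA matches the top strand at positions 39–46, 76–83.
The reverse primer's reverse complement is CCCAGTTACA, matching at positions 120–129.
Each forward site pairs with the reverse site to give a product ending at position 129: sizes 91, 54 bp.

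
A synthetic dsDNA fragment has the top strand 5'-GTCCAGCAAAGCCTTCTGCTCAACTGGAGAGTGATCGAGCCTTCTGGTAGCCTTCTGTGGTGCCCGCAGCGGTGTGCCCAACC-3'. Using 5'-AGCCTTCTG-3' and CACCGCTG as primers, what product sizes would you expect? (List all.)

The forward primer AGCCTTCTG matches the top strand at positions 10–18, 38–46, 49–57.
The reverse primer's reverse complement is CAGCGGTG, matching at positions 67–74.
Each forward site pairs with the reverse site to give a product ending at position 74: sizes 65, 37, 26 bp.

65 bp, 37 bp, 26 bp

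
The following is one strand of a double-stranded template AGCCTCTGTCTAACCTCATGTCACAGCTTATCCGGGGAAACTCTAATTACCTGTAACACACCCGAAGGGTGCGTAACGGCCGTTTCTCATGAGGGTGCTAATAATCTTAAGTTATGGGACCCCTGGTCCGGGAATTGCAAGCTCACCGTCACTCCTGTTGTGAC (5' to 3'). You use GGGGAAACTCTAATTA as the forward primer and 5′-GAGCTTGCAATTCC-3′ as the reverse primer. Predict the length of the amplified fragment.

Scanning the template, GGGGAAACTCTAATTA occurs at positions 34–49; this primer anneals to the bottom strand there with its 3' end pointing downstream.
Taking the reverse complement of GAGCTTGCAATTCC gives GGAATTGCAAGCTC, found at positions 131–144 on the template; the primer anneals here to the top strand with its 3' end pointing upstream.
Product length = (reverse-primer end) − (forward-primer start) + 1 = 144 − 34 + 1 = 111 bp.

111 bp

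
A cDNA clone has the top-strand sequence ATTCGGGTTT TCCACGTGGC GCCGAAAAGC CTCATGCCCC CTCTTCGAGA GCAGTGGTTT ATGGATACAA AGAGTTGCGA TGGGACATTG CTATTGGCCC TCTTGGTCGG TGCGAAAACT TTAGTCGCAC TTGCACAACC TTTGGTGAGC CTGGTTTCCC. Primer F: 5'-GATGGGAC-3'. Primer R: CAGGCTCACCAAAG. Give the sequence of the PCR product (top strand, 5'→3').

Forward primer GATGGGAC is found on the top strand at positions 79–86.
Taking the reverse complement of CAGGCTCACCAAAG gives CTTTGGTGAGCCTG, found at positions 140–153 on the template; the primer anneals here to the top strand with its 3' end pointing upstream.
The product is the template from position 79 through 153 (75 bp).

5'-GATGGGACATTGCTATTGGCCCTCTTGGTCGGTGCGAAAACTTTAGTCGCACTTGCACAACCTTTGGTGAGCCTG-3'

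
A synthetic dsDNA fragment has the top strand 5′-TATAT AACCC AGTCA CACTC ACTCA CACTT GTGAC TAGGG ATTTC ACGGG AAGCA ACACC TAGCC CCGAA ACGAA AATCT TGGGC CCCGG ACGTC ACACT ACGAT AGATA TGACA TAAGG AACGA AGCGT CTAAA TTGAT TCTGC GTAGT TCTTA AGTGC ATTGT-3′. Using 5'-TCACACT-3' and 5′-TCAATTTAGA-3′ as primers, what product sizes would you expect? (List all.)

127 bp, 117 bp, 46 bp

The forward primer TCACACT matches the top strand at positions 13–19, 23–29, 94–100.
The reverse primer's reverse complement is TCTAAATTGA, matching at positions 130–139.
Each forward site pairs with the reverse site to give a product ending at position 139: sizes 127, 117, 46 bp.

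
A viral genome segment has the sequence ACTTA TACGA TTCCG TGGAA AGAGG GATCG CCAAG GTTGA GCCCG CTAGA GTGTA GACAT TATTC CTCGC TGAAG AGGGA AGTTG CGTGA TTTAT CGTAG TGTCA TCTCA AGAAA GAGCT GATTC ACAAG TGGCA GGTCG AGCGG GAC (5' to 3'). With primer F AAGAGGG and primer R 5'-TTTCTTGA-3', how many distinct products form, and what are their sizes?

The forward primer AAGAGGG matches the top strand at positions 20–26, 73–79.
The reverse primer's reverse complement is TCAAGAAA, matching at positions 108–115.
Each forward site pairs with the reverse site to give a product ending at position 115: sizes 96, 43 bp.

Two products: 96 bp, 43 bp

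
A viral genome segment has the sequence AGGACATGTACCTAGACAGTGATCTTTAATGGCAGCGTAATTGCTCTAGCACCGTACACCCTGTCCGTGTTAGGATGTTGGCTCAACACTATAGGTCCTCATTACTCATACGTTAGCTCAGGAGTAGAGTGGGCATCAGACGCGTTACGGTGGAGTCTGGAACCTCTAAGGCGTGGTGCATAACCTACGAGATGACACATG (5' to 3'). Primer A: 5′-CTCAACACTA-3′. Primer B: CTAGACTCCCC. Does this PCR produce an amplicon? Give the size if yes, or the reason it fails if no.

Primer B (CTAGACTCCCC) does not match the top strand, and its reverse complement GGGGAGTCTAG does not match either.
With no annealing site for primer B, no amplification occurs.

No product — primer B has no binding site in the template.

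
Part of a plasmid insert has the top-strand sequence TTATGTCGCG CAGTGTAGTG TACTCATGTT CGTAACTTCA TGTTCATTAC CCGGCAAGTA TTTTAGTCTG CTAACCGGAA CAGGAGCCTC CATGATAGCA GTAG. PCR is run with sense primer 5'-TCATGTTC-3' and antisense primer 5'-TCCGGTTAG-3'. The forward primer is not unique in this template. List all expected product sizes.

56 bp, 42 bp

The forward primer TCATGTTC matches the top strand at positions 24–31, 38–45.
The reverse primer's reverse complement is CTAACCGGA, matching at positions 71–79.
Each forward site pairs with the reverse site to give a product ending at position 79: sizes 56, 42 bp.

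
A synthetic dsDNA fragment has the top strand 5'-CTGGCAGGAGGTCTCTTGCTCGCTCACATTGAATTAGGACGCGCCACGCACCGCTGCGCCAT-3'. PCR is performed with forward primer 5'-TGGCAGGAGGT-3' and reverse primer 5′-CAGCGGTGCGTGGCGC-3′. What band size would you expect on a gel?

The forward primer matches the template at positions 2–12.
Taking the reverse complement of CAGCGGTGCGTGGCGC gives GCGCCACGCACCGCTG, found at positions 41–56 on the template; the primer anneals here to the top strand with its 3' end pointing upstream.
Product length = (reverse-primer end) − (forward-primer start) + 1 = 56 − 2 + 1 = 55 bp.

55 bp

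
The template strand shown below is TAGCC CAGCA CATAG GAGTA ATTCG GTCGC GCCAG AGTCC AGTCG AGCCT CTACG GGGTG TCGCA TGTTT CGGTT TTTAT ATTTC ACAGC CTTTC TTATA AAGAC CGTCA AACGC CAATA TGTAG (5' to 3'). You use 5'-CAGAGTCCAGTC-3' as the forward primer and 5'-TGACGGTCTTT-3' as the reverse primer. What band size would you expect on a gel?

78 bp

Scanning the template, CAGAGTCCAGTC occurs at positions 33–44; this primer anneals to the bottom strand there with its 3' end pointing downstream.
Reverse complement of the reverse primer: AAAGACCGTCA. This occurs on the top strand at positions 100–110.
Amplicon spans positions 33–110: 78 bp.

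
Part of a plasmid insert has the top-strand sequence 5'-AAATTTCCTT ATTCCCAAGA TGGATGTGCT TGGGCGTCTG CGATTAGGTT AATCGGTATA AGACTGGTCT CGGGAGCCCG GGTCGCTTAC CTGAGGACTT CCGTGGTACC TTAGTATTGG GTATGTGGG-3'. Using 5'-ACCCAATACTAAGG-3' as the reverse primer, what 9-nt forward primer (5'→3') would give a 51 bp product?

5'-GGGAGCCCG-3'

The reverse primer's reverse complement CCTTAGTATTGGGT matches the template at positions 109–122, so the product ends at position 122.
A 51 bp product then starts at position 122 − 51 + 1 = 72.
The forward primer is identical to the top strand there: GGGAGCCCG.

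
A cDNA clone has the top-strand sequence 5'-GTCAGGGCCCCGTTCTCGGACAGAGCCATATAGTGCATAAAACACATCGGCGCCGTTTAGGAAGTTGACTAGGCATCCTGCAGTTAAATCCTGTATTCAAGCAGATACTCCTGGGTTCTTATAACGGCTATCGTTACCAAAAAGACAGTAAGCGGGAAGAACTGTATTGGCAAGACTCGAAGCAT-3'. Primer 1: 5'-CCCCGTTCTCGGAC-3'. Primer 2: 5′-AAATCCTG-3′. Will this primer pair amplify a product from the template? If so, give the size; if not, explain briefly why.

Primer 1 (CCCCGTTCTCGGAC) matches the top strand at positions 8–21 (3' end points downstream).
Primer 2 (AAATCCTG) also matches the top strand directly, at positions 86–93 — its reverse complement CAGGATTT is not present.
Both primers anneal to the bottom strand with 3' ends pointing the same way, so neither can prime synthesis back toward the other.

No product — both primers anneal to the same strand and extend in the same direction.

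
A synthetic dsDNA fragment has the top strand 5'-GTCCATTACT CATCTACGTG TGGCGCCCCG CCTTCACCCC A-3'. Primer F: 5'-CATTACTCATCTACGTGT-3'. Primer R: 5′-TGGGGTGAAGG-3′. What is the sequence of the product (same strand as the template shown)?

5'-CATTACTCATCTACGTGTGGCGCCCCGCCTTCACCCCA-3'

Forward primer CATTACTCATCTACGTGT is found on the top strand at positions 4–21.
Reverse complement of the reverse primer: CCTTCACCCCA. This occurs on the top strand at positions 31–41.
The product is the template from position 4 through 41 (38 bp).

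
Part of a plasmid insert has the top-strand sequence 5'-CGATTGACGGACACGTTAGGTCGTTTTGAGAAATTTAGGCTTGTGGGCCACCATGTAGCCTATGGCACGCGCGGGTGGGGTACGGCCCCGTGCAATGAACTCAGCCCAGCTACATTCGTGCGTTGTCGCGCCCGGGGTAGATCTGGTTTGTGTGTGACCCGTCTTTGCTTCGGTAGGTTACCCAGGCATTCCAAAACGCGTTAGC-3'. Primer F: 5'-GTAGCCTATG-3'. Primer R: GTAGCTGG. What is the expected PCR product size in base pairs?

The forward primer matches the template at positions 55–64.
Taking the reverse complement of GTAGCTGG gives CCAGCTAC, found at positions 106–113 on the template; the primer anneals here to the top strand with its 3' end pointing upstream.
Product length = (reverse-primer end) − (forward-primer start) + 1 = 113 − 55 + 1 = 59 bp.

59 bp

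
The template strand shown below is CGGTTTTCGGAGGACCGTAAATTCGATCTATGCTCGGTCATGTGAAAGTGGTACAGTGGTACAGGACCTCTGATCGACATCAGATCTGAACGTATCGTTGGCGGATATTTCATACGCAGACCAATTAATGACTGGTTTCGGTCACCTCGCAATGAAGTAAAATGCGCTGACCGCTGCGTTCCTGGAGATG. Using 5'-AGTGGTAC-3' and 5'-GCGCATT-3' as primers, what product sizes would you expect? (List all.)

The forward primer AGTGGTAC matches the top strand at positions 47–54, 55–62.
The reverse primer's reverse complement is AATGCGC, matching at positions 161–167.
Each forward site pairs with the reverse site to give a product ending at position 167: sizes 121, 113 bp.

121 bp, 113 bp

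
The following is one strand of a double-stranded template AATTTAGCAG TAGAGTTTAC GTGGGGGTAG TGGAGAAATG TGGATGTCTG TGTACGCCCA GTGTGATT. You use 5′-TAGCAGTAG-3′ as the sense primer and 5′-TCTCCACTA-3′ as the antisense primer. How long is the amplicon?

Scanning the template, TAGCAGTAG occurs at positions 5–13; this primer anneals to the bottom strand there with its 3' end pointing downstream.
The reverse primer's reverse complement is TAGTGGAGA, which matches the template at positions 28–36.
The product runs from position 5 to position 36, so its length is 36 − 5 + 1 = 32 bp.

32 bp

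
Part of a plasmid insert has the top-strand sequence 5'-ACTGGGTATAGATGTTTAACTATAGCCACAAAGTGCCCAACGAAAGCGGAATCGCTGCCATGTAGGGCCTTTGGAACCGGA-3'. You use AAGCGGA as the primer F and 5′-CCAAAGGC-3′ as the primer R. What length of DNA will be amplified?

31 bp

Scanning the template, AAGCGGA occurs at positions 44–50; this primer anneals to the bottom strand there with its 3' end pointing downstream.
The reverse primer's reverse complement is GCCTTTGG, which matches the template at positions 67–74.
Product length = (reverse-primer end) − (forward-primer start) + 1 = 74 − 44 + 1 = 31 bp.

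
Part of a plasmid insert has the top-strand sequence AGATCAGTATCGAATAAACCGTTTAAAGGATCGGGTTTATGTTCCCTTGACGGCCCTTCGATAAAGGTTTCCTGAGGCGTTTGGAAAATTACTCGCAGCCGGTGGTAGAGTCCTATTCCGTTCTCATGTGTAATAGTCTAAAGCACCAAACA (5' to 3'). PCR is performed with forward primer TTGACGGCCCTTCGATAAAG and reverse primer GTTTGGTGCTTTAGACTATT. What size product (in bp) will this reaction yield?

Scanning the template, TTGACGGCCCTTCGATAAAG occurs at positions 47–66; this primer anneals to the bottom strand there with its 3' end pointing downstream.
Taking the reverse complement of GTTTGGTGCTTTAGACTATT gives AATAGTCTAAAGCACCAAAC, found at positions 132–151 on the template; the primer anneals here to the top strand with its 3' end pointing upstream.
Amplicon spans positions 47–151: 105 bp.

105 bp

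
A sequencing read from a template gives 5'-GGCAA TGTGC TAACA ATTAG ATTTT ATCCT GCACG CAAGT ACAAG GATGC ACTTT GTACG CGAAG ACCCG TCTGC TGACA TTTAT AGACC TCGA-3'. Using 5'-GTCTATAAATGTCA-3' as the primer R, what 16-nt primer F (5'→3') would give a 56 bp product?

The reverse primer's reverse complement TGACATTTATAGAC matches the template at positions 76–89, so the product ends at position 89.
A 56 bp product then starts at position 89 − 56 + 1 = 34.
The forward primer is identical to the top strand there: CGCAAGTACAAGGATG.

5'-CGCAAGTACAAGGATG-3'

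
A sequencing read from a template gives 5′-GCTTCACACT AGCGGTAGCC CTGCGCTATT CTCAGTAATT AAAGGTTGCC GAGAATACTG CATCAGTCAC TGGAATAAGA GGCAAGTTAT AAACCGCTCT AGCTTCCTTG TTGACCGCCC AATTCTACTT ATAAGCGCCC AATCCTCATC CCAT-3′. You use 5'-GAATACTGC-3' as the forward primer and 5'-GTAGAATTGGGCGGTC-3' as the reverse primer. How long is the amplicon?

76 bp

Scanning the template, GAATACTGC occurs at positions 53–61; this primer anneals to the bottom strand there with its 3' end pointing downstream.
Reverse complement of the reverse primer: GACCGCCCAATTCTAC. This occurs on the top strand at positions 113–128.
Product length = (reverse-primer end) − (forward-primer start) + 1 = 128 − 53 + 1 = 76 bp.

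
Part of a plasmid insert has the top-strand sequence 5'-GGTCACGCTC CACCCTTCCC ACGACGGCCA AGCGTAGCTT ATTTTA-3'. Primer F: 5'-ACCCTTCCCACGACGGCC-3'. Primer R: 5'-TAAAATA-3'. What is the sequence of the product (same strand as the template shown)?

5'-ACCCTTCCCACGACGGCCAAGCGTAGCTTATTTTA-3'

Scanning the template, ACCCTTCCCACGACGGCC occurs at positions 12–29; this primer anneals to the bottom strand there with its 3' end pointing downstream.
Reverse complement of the reverse primer: TATTTTA. This occurs on the top strand at positions 40–46.
The product is the template from position 12 through 46 (35 bp).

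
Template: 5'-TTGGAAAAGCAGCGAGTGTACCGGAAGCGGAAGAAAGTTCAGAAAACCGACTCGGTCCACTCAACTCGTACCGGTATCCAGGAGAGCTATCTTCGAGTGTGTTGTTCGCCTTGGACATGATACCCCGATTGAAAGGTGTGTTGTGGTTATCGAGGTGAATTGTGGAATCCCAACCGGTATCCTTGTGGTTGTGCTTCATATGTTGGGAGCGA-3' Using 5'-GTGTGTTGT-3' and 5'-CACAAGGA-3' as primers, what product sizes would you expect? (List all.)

91 bp, 52 bp

The forward primer GTGTGTTGT matches the top strand at positions 97–105, 136–144.
The reverse primer's reverse complement is TCCTTGTG, matching at positions 180–187.
Each forward site pairs with the reverse site to give a product ending at position 187: sizes 91, 52 bp.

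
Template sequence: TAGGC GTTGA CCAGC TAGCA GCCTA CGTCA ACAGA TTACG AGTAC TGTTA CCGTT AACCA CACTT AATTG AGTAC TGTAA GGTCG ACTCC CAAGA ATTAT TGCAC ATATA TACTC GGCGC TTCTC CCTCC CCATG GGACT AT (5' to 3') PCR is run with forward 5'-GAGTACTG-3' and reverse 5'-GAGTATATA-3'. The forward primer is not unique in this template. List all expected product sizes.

The forward primer GAGTACTG matches the top strand at positions 40–47, 70–77.
The reverse primer's reverse complement is TATATACTC, matching at positions 107–115.
Each forward site pairs with the reverse site to give a product ending at position 115: sizes 76, 46 bp.

76 bp, 46 bp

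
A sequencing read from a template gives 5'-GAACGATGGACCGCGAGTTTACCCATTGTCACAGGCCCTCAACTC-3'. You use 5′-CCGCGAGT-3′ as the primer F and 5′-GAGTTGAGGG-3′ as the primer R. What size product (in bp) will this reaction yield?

35 bp

Forward primer CCGCGAGT is found on the top strand at positions 11–18.
Taking the reverse complement of GAGTTGAGGG gives CCCTCAACTC, found at positions 36–45 on the template; the primer anneals here to the top strand with its 3' end pointing upstream.
Product length = (reverse-primer end) − (forward-primer start) + 1 = 45 − 11 + 1 = 35 bp.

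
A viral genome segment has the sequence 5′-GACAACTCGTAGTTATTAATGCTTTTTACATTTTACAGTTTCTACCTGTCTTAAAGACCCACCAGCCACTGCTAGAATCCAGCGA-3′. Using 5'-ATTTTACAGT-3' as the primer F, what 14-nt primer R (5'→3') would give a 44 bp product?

The forward primer binds at positions 30–39, so a 44 bp product ends at position 30 + 44 − 1 = 73.
The reverse primer anneals to the top strand over positions 60–73, i.e. to CACCAGCCACTGCT.
Its sequence written 5'→3' is the reverse complement: AGCAGTGGCTGGTG.

5'-AGCAGTGGCTGGTG-3'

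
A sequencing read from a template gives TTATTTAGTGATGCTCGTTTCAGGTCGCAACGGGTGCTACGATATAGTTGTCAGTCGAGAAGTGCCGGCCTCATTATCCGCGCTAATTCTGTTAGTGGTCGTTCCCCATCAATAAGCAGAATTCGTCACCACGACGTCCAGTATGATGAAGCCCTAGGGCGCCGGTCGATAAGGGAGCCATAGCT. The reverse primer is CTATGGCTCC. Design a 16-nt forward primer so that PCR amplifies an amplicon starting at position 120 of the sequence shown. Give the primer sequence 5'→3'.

5'-AATTCGTCACCACGAC-3'

The reverse primer's reverse complement GGAGCCATAG matches the template at positions 174–183; the product starts at position 120.
The forward primer is identical to the top strand over positions 120–135: AATTCGTCACCACGAC.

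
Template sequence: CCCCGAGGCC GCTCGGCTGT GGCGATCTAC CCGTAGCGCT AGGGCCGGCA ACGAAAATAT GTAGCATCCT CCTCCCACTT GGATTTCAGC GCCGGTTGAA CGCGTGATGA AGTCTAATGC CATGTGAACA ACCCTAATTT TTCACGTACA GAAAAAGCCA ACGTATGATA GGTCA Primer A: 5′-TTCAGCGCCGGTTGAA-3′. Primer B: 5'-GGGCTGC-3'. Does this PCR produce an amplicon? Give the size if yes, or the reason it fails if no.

Primer B (GGGCTGC) does not match the top strand, and its reverse complement GCAGCCC does not match either.
With no annealing site for primer B, no amplification occurs.

No product — primer B has no binding site in the template.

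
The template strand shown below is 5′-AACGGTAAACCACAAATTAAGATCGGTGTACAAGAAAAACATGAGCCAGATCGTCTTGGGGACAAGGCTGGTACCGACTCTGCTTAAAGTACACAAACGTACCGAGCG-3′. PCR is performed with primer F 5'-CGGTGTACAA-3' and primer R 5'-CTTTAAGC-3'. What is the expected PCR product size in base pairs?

66 bp

The forward primer matches the template at positions 24–33.
Reverse complement of the reverse primer: GCTTAAAG. This occurs on the top strand at positions 82–89.
Amplicon spans positions 24–89: 66 bp.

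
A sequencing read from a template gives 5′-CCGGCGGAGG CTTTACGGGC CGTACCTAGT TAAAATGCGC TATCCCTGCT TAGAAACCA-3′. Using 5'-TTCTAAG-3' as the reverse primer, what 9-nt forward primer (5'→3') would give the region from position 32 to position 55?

The reverse primer's reverse complement CTTAGAA matches the template at positions 49–55; the product starts at position 32.
The forward primer is identical to the top strand over positions 32–40: AAAATGCGC.

5'-AAAATGCGC-3'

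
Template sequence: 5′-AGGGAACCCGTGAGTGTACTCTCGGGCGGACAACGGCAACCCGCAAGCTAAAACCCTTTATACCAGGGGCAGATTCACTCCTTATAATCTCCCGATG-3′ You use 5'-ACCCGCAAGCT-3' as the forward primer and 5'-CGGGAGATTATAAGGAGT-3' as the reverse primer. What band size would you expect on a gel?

Scanning the template, ACCCGCAAGCT occurs at positions 39–49; this primer anneals to the bottom strand there with its 3' end pointing downstream.
Taking the reverse complement of CGGGAGATTATAAGGAGT gives ACTCCTTATAATCTCCCG, found at positions 77–94 on the template; the primer anneals here to the top strand with its 3' end pointing upstream.
Amplicon spans positions 39–94: 56 bp.

56 bp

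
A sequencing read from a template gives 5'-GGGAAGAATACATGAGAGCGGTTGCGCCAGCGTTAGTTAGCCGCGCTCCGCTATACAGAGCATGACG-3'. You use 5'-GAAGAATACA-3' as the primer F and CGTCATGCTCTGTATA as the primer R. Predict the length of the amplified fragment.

The forward primer matches the template at positions 3–12.
The reverse primer's reverse complement is TATACAGAGCATGACG, which matches the template at positions 52–67.
Amplicon spans positions 3–67: 65 bp.

65 bp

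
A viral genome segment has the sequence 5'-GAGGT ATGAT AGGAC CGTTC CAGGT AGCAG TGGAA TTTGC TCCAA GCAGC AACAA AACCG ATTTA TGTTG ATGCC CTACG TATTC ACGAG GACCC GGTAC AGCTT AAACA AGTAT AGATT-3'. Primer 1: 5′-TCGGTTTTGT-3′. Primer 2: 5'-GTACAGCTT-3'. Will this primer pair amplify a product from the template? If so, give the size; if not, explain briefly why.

Primer 1 (TCGGTTTTGT) has reverse complement ACAAAACCGA, which matches the top strand at positions 52–61; primer 1 anneals to the top strand there with its 3' end pointing upstream toward position 52.
Primer 2 (GTACAGCTT) matches the top strand directly at positions 97–105; it anneals to the bottom strand with its 3' end pointing downstream toward position 105.
The 3' ends diverge (primer 1 extends toward position 1, primer 2 toward position 120), so the primers never converge on a shared product.

No product — the primers' 3' ends point away from each other.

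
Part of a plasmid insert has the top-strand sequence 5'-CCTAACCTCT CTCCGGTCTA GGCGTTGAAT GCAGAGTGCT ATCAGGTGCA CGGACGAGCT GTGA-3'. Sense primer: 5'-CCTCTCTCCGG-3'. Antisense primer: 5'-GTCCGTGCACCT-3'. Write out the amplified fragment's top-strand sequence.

Scanning the template, CCTCTCTCCGG occurs at positions 6–16; this primer anneals to the bottom strand there with its 3' end pointing downstream.
Taking the reverse complement of GTCCGTGCACCT gives AGGTGCACGGAC, found at positions 44–55 on the template; the primer anneals here to the top strand with its 3' end pointing upstream.
The product is the template from position 6 through 55 (50 bp).

5'-CCTCTCTCCGGTCTAGGCGTTGAATGCAGAGTGCTATCAGGTGCACGGAC-3'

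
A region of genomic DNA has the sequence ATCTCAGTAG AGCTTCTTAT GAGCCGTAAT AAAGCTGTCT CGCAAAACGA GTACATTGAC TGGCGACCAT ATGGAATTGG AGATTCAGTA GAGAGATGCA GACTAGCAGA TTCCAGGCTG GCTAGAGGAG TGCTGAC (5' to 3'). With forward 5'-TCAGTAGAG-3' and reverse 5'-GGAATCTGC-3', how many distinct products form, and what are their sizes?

Two products: 111 bp, 30 bp

The forward primer TCAGTAGAG matches the top strand at positions 4–12, 85–93.
The reverse primer's reverse complement is GCAGATTCC, matching at positions 106–114.
Each forward site pairs with the reverse site to give a product ending at position 114: sizes 111, 30 bp.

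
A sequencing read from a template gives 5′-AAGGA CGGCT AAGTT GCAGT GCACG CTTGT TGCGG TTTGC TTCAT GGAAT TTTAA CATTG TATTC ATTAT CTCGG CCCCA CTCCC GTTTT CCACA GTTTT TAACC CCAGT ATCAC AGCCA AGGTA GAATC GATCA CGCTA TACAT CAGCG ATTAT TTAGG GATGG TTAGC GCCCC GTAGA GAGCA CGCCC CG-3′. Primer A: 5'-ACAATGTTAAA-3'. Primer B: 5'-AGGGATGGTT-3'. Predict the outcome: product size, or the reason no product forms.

Primer A (ACAATGTTAAA) has reverse complement TTTAACATTGT, which matches the top strand at positions 51–61; primer A anneals to the top strand there with its 3' end pointing upstream toward position 51.
Primer B (AGGGATGGTT) matches the top strand directly at positions 158–167; it anneals to the bottom strand with its 3' end pointing downstream toward position 167.
The 3' ends diverge (primer A extends toward position 1, primer B toward position 192), so the primers never converge on a shared product.

No product — the primers' 3' ends point away from each other.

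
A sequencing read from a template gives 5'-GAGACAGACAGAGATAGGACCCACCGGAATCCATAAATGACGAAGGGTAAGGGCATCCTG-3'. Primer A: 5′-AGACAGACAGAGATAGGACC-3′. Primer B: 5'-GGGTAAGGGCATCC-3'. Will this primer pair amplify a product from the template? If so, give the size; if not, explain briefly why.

No product — both primers anneal to the same strand and extend in the same direction.

Primer A (AGACAGACAGAGATAGGACC) matches the top strand at positions 2–21 (3' end points downstream).
Primer B (GGGTAAGGGCATCC) also matches the top strand directly, at positions 45–58 — its reverse complement GGATGCCCTTACCC is not present.
Both primers anneal to the bottom strand with 3' ends pointing the same way, so neither can prime synthesis back toward the other.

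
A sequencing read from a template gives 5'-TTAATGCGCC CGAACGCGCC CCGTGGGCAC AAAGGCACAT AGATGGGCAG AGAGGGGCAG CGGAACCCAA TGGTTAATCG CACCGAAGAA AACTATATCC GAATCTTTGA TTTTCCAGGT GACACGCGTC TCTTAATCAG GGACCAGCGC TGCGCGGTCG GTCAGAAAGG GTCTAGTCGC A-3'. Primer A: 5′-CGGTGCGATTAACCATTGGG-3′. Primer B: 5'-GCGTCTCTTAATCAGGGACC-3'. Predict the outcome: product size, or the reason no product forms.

Primer A (CGGTGCGATTAACCATTGGG) has reverse complement CCCAATGGTTAATCGCACCG, which matches the top strand at positions 66–85; primer A anneals to the top strand there with its 3' end pointing upstream toward position 66.
Primer B (GCGTCTCTTAATCAGGGACC) matches the top strand directly at positions 126–145; it anneals to the bottom strand with its 3' end pointing downstream toward position 145.
The 3' ends diverge (primer A extends toward position 1, primer B toward position 181), so the primers never converge on a shared product.

No product — the primers' 3' ends point away from each other.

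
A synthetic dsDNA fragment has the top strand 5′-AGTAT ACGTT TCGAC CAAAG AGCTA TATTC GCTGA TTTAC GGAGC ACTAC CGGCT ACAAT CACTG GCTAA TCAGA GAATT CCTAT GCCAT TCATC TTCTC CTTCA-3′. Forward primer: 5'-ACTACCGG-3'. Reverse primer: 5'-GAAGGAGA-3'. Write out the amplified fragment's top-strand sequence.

5'-ACTACCGGCTACAATCACTGGCTAATCAGAGAATTCCTATGCCATTCATCTTCTCCTTC-3'

Scanning the template, ACTACCGG occurs at positions 46–53; this primer anneals to the bottom strand there with its 3' end pointing downstream.
Reverse complement of the reverse primer: TCTCCTTC. This occurs on the top strand at positions 97–104.
The product is the template from position 46 through 104 (59 bp).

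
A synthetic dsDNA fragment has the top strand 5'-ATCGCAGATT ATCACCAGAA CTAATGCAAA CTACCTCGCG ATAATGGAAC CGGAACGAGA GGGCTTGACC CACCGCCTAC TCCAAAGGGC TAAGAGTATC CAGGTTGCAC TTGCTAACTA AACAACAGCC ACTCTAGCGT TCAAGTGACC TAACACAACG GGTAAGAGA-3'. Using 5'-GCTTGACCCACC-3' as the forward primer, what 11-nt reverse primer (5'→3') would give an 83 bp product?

5'-CTTGAACGCTA-3'

The forward primer binds at positions 63–74, so an 83 bp product ends at position 63 + 83 − 1 = 145.
The reverse primer anneals to the top strand over positions 135–145, i.e. to TAGCGTTCAAG.
Its sequence written 5'→3' is the reverse complement: CTTGAACGCTA.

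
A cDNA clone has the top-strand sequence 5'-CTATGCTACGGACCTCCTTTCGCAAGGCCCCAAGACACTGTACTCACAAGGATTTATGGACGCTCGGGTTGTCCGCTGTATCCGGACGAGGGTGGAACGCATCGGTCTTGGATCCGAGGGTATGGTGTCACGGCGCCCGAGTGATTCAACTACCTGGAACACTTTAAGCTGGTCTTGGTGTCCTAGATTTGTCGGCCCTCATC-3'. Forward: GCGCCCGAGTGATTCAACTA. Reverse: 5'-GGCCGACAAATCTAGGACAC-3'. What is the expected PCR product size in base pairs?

65 bp

Forward primer GCGCCCGAGTGATTCAACTA is found on the top strand at positions 133–152.
The reverse primer's reverse complement is GTGTCCTAGATTTGTCGGCC, which matches the template at positions 178–197.
Product length = (reverse-primer end) − (forward-primer start) + 1 = 197 − 133 + 1 = 65 bp.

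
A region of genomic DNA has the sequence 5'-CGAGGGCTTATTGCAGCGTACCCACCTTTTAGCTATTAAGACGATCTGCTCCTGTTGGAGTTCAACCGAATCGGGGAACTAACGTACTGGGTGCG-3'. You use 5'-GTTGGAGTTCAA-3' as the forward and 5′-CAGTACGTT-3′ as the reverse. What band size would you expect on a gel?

36 bp

Forward primer GTTGGAGTTCAA is found on the top strand at positions 54–65.
Reverse complement of the reverse primer: AACGTACTG. This occurs on the top strand at positions 81–89.
Product length = (reverse-primer end) − (forward-primer start) + 1 = 89 − 54 + 1 = 36 bp.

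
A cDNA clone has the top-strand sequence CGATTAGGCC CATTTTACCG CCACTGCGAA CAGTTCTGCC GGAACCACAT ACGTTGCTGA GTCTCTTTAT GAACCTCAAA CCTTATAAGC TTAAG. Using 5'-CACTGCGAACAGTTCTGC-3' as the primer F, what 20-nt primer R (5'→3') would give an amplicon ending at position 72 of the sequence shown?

5'-TCATAAAGAGACTCAGCAAC-3'

The forward primer binds at positions 22–39; the product's 3' end on the top strand is position 72.
The reverse primer anneals to the top strand over positions 53–72, i.e. to GTTGCTGAGTCTCTTTATGA.
Its sequence written 5'→3' is the reverse complement: TCATAAAGAGACTCAGCAAC.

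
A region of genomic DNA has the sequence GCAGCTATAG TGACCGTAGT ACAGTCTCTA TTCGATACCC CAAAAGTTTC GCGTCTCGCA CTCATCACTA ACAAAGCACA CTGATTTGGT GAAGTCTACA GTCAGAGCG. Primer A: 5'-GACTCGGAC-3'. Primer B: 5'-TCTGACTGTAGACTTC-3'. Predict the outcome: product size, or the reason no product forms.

No product — primer A has no binding site in the template.

Primer A (GACTCGGAC) does not match the top strand, and its reverse complement GTCCGAGTC does not match either.
With no annealing site for primer A, no amplification occurs.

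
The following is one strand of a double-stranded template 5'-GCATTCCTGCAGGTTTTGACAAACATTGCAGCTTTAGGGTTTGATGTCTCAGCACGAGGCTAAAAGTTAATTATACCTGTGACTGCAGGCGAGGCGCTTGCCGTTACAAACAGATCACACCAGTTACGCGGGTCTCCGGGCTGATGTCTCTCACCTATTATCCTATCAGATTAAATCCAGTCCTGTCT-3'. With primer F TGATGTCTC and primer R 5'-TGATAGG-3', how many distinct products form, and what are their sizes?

Two products: 127 bp, 27 bp

The forward primer TGATGTCTC matches the top strand at positions 42–50, 142–150.
The reverse primer's reverse complement is CCTATCA, matching at positions 162–168.
Each forward site pairs with the reverse site to give a product ending at position 168: sizes 127, 27 bp.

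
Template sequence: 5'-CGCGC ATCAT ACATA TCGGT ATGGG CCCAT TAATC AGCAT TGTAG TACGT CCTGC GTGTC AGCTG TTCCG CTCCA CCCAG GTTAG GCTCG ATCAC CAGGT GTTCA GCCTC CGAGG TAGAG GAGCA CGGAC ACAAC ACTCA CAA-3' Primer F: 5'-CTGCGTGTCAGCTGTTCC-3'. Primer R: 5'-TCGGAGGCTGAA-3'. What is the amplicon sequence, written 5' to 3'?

Scanning the template, CTGCGTGTCAGCTGTTCC occurs at positions 52–69; this primer anneals to the bottom strand there with its 3' end pointing downstream.
Reverse complement of the reverse primer: TTCAGCCTCCGA. This occurs on the top strand at positions 102–113.
The product is the template from position 52 through 113 (62 bp).

5'-CTGCGTGTCAGCTGTTCCGCTCCACCCAGGTTAGGCTCGATCACCAGGTGTTCAGCCTCCGA-3'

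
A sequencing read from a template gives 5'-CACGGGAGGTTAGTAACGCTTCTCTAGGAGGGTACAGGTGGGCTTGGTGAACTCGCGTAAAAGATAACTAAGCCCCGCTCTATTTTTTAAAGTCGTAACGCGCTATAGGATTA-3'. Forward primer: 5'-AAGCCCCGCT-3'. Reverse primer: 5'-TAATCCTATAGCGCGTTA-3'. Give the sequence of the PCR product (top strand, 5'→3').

Forward primer AAGCCCCGCT is found on the top strand at positions 70–79.
The reverse primer's reverse complement is TAACGCGCTATAGGATTA, which matches the template at positions 96–113.
The product is the template from position 70 through 113 (44 bp).

5'-AAGCCCCGCTCTATTTTTTAAAGTCGTAACGCGCTATAGGATTA-3'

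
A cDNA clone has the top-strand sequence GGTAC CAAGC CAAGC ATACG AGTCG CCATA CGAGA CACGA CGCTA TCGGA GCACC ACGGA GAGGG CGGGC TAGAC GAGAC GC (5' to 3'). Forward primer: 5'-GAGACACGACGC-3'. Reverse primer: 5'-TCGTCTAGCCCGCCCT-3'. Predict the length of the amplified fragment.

Scanning the template, GAGACACGACGC occurs at positions 32–43; this primer anneals to the bottom strand there with its 3' end pointing downstream.
Taking the reverse complement of TCGTCTAGCCCGCCCT gives AGGGCGGGCTAGACGA, found at positions 62–77 on the template; the primer anneals here to the top strand with its 3' end pointing upstream.
Product length = (reverse-primer end) − (forward-primer start) + 1 = 77 − 32 + 1 = 46 bp.

46 bp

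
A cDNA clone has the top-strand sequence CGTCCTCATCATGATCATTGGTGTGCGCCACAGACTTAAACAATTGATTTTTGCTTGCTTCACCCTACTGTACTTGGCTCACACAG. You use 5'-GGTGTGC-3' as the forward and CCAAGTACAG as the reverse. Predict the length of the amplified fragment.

58 bp

The forward primer matches the template at positions 20–26.
Taking the reverse complement of CCAAGTACAG gives CTGTACTTGG, found at positions 68–77 on the template; the primer anneals here to the top strand with its 3' end pointing upstream.
The product runs from position 20 to position 77, so its length is 77 − 20 + 1 = 58 bp.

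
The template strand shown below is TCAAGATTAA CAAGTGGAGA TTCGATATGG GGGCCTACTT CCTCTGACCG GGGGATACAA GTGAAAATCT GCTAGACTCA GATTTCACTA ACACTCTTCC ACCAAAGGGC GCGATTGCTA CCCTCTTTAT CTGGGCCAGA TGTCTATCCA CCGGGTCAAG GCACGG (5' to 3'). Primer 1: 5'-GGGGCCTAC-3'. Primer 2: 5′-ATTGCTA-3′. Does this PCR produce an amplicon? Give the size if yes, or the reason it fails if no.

Primer 1 (GGGGCCTAC) matches the top strand at positions 30–38 (3' end points downstream).
Primer 2 (ATTGCTA) also matches the top strand directly, at positions 114–120 — its reverse complement TAGCAAT is not present.
Both primers anneal to the bottom strand with 3' ends pointing the same way, so neither can prime synthesis back toward the other.

No product — both primers anneal to the same strand and extend in the same direction.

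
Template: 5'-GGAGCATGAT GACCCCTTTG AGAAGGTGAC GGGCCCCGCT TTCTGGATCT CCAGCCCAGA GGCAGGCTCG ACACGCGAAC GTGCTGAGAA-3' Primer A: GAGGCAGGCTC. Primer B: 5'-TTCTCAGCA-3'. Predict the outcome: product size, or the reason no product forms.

Yes — a 32 bp product.

Primer A (GAGGCAGGCTC) matches the top strand at positions 59–69; it acts as a forward primer.
Primer B's reverse complement is TGCTGAGAA, matching the top strand at positions 82–90; it acts as a reverse primer.
The 3' ends face each other across positions 59–90, giving a 32 bp product.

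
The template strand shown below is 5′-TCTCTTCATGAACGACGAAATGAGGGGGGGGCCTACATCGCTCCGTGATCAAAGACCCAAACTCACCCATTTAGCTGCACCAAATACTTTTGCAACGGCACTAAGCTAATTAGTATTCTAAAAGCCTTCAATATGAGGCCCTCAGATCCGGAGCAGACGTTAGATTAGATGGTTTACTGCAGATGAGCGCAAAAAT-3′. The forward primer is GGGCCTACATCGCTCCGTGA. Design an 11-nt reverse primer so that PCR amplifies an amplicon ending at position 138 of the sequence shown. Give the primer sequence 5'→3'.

5'-CCTCATATTGA-3'

The forward primer binds at positions 29–48; the product's 3' end on the top strand is position 138.
The reverse primer anneals to the top strand over positions 128–138, i.e. to TCAATATGAGG.
Its sequence written 5'→3' is the reverse complement: CCTCATATTGA.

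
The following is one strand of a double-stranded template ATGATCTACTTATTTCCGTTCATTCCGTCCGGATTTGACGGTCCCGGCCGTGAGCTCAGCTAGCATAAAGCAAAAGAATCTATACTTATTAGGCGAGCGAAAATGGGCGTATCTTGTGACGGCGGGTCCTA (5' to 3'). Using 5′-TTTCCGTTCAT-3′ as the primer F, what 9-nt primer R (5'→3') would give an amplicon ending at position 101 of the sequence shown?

The forward primer binds at positions 13–23; the product's 3' end on the top strand is position 101.
The reverse primer anneals to the top strand over positions 93–101, i.e. to GCGAGCGAA.
Its sequence written 5'→3' is the reverse complement: TTCGCTCGC.

5'-TTCGCTCGC-3'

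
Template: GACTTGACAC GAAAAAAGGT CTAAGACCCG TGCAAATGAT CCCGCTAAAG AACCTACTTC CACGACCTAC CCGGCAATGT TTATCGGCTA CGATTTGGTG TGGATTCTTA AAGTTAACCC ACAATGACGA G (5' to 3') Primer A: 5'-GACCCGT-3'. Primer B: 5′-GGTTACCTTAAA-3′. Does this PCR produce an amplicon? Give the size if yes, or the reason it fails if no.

No product — primer B has no binding site in the template.

Primer B (GGTTACCTTAAA) does not match the top strand, and its reverse complement TTTAAGGTAACC does not match either.
With no annealing site for primer B, no amplification occurs.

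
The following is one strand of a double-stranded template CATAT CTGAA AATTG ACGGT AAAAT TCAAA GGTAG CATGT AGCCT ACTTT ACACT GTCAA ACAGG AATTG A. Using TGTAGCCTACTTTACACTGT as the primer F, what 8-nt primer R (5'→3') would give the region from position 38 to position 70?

5'-CAATTCCT-3'

The product's 3' end on the top strand is position 70.
The reverse primer anneals to the top strand over positions 63–70, i.e. to AGGAATTG.
Its sequence written 5'→3' is the reverse complement: CAATTCCT.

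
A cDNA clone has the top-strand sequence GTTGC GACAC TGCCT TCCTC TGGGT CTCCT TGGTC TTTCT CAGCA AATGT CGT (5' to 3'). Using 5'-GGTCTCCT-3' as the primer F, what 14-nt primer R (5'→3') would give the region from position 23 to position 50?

5'-ACATTTGCTGAGAA-3'

The product's 3' end on the top strand is position 50.
The reverse primer anneals to the top strand over positions 37–50, i.e. to TTCTCAGCAAATGT.
Its sequence written 5'→3' is the reverse complement: ACATTTGCTGAGAA.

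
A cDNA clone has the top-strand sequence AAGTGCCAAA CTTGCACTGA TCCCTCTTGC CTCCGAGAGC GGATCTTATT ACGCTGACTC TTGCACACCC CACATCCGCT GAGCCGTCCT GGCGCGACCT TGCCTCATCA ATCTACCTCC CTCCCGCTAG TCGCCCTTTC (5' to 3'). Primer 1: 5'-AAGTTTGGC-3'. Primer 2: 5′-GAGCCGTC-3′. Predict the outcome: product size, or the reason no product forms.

No product — the primers' 3' ends point away from each other.

Primer 1 (AAGTTTGGC) has reverse complement GCCAAACTT, which matches the top strand at positions 5–13; primer 1 anneals to the top strand there with its 3' end pointing upstream toward position 5.
Primer 2 (GAGCCGTC) matches the top strand directly at positions 81–88; it anneals to the bottom strand with its 3' end pointing downstream toward position 88.
The 3' ends diverge (primer 1 extends toward position 1, primer 2 toward position 140), so the primers never converge on a shared product.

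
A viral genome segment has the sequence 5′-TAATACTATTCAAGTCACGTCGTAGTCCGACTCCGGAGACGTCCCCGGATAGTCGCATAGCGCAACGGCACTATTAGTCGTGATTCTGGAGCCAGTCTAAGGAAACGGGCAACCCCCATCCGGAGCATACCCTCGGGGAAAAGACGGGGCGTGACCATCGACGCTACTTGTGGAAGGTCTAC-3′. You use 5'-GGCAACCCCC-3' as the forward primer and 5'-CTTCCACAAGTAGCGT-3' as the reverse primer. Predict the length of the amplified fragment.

69 bp

The forward primer matches the template at positions 108–117.
Reverse complement of the reverse primer: ACGCTACTTGTGGAAG. This occurs on the top strand at positions 161–176.
The product runs from position 108 to position 176, so its length is 176 − 108 + 1 = 69 bp.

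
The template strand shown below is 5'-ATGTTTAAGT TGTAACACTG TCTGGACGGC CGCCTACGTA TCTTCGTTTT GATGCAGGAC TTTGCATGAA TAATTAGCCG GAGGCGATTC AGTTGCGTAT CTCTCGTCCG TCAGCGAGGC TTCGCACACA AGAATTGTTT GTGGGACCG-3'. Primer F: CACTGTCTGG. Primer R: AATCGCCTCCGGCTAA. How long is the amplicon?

74 bp

Scanning the template, CACTGTCTGG occurs at positions 16–25; this primer anneals to the bottom strand there with its 3' end pointing downstream.
Reverse complement of the reverse primer: TTAGCCGGAGGCGATT. This occurs on the top strand at positions 74–89.
Product length = (reverse-primer end) − (forward-primer start) + 1 = 89 − 16 + 1 = 74 bp.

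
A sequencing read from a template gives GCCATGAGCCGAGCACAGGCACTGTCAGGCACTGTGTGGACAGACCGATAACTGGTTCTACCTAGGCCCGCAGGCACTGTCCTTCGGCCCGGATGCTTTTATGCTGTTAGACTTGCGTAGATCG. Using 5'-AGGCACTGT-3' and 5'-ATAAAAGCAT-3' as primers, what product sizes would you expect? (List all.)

The forward primer AGGCACTGT matches the top strand at positions 17–25, 27–35, 72–80.
The reverse primer's reverse complement is ATGCTTTTAT, matching at positions 93–102.
Each forward site pairs with the reverse site to give a product ending at position 102: sizes 86, 76, 31 bp.

86 bp, 76 bp, 31 bp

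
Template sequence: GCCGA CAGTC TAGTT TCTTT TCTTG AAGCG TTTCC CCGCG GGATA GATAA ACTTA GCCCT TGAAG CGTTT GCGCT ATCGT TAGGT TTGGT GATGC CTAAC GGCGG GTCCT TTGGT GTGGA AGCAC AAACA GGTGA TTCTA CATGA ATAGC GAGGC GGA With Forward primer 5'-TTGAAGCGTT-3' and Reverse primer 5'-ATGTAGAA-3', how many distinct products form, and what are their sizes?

The forward primer TTGAAGCGTT matches the top strand at positions 23–32, 60–69.
The reverse primer's reverse complement is TTCTACAT, matching at positions 136–143.
Each forward site pairs with the reverse site to give a product ending at position 143: sizes 121, 84 bp.

Two products: 121 bp, 84 bp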